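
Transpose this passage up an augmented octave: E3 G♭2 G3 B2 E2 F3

E#4 G3 G#4 B#3 E#3 F#4

E3 -> E#4
Gb2 -> G3
G3 -> G#4
B2 -> B#3
E2 -> E#3
F3 -> F#4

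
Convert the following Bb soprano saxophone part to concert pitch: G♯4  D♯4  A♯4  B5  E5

F#4 C#4 G#4 A5 D5

The Bb soprano saxophone sounds a major second below written, so transpose each written note down a major second.
G#4 -> F#4
D#4 -> C#4
A#4 -> G#4
B5 -> A5
E5 -> D5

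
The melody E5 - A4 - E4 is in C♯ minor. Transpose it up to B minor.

D6 G5 D5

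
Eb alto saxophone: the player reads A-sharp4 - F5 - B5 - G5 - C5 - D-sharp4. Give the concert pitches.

C#4 Ab4 D5 Bb4 Eb4 F#3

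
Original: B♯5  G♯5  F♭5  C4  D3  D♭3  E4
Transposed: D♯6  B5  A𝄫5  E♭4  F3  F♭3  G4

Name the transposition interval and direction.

From B#5 to D#6 is 3 letter names — a third of some quality.
B#5 to D#6 is 3 semitones, which makes it a minor third; the second version is higher, so the direction is up.
Checking another pair — E4 → G4 — gives the same interval.

up a minor third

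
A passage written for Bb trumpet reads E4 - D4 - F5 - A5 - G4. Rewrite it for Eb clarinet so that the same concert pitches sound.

B3 A3 C5 E5 D4

First find concert pitch: the Bb trumpet sounds a major second below written, so E4 D4 F5 A5 G4 sounds D4 C4 Eb5 G5 F4.
Then write for Eb clarinet: it sounds a minor third above written, so the part must be a minor third below concert.
D4 → B3
C4 → A3
Eb5 → C5
G5 → E5
F4 → D4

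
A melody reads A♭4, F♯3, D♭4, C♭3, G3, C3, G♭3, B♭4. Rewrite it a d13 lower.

Ab4 -> C#3
F#3 -> A##1
Db4 -> F#2
Cb3 -> E1
G3 -> B#1
C3 -> E#1
Gb3 -> B1
Bb4 -> D#3

C#3 A##1 F#2 E1 B#1 E#1 B1 D#3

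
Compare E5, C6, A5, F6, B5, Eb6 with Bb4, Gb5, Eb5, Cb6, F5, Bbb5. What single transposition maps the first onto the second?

From E5 to Bb4 is 4 letter names — a fourth of some quality.
Bb4 to E5 is 6 semitones, which makes it an augmented fourth; the second version is lower, so the direction is down.
Checking another pair — Eb6 → Bbb5 — gives the same interval.

down an augmented fourth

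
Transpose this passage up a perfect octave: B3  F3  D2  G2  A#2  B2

B4 F4 D3 G3 A#3 B3

B3 up a perfect octave is B4.
F3: an octave up reaches F, and 12 semitones makes it F4.
D2: an octave up reaches D, and 12 semitones makes it D3.
G2: an octave up reaches G, and 12 semitones makes it G3.
A#2 up a perfect octave is A#3.
B2 up a perfect octave is B3.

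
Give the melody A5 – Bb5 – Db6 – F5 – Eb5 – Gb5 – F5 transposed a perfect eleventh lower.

E4 F4 Ab4 C4 Bb3 Db4 C4

A5 down a perfect eleventh is E4.
Bb5: an eleventh down reaches F, and 17 semitones makes it F4.
Db6 down a perfect eleventh is Ab4.
A perfect eleventh down from F5 gives C4.
Eb5: an eleventh down reaches B, and 17 semitones makes it Bb3.
Gb5: an eleventh down reaches D, and 17 semitones makes it Db4.
F5: an eleventh down reaches C, and 17 semitones makes it C4.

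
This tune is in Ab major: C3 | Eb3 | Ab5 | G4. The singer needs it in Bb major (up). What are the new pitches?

D3 F3 Bb5 A4

Ab major to Bb major up is a major second, so every note moves up by that interval.
C3 to D3
Eb3 to F3
Ab5 to Bb5
G4 to A4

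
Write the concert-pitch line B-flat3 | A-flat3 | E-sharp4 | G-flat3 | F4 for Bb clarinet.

C4 Bb3 F##4 Ab3 G4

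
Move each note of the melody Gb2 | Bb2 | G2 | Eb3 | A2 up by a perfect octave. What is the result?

Gb2 -> Gb3
Bb2 -> Bb3
G2 -> G3
Eb3 -> Eb4
A2 -> A3

Gb3 Bb3 G3 Eb4 A3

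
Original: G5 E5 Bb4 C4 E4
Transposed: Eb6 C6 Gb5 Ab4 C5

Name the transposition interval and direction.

up a minor sixth

Take the first pair: G5 → Eb6. G to E spans 6 letter names, so the interval is some kind of sixth.
G5 to Eb6 is 8 semitones, which makes it a minor sixth; the second version is higher, so the direction is up.
Checking another pair — E4 → C5 — gives the same interval.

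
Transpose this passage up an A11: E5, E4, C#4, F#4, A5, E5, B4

A#6 A#5 F##5 B#5 D#7 A#6 E#6

E5 → A#6
E4 → A#5
C#4 → F##5
F#4 → B#5
A5 → D#7
E5 → A#6
B4 → E#6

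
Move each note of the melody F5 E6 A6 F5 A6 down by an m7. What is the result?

G4 F#5 B5 G4 B5

F5 to G4
E6 to F#5
A6 to B5
F5 to G4
A6 to B5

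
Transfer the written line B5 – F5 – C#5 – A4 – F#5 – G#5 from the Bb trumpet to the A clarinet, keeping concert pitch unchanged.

C6 Gb5 D5 Bb4 G5 A5

First find concert pitch: the Bb trumpet sounds a major second below written, so B5 F5 C#5 A4 F#5 G#5 sounds A5 Eb5 B4 G4 E5 F#5.
Then write for A clarinet: it sounds a minor third below written, so the part must be a minor third above concert.
A5 → C6
Eb5 → Gb5
B4 → D5
G4 → Bb4
E5 → G5
F#5 → A5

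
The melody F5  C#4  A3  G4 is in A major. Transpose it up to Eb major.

Cb6 G4 Eb4 Db5

A major to Eb major up is a diminished fifth, so every note moves up by that interval.
F5 becomes Cb6
C#4 becomes G4
A3 becomes Eb4
G4 becomes Db5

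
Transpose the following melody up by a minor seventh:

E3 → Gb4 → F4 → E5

A minor seventh up from E3 gives D4.
A minor seventh up from Gb4 gives Fb5.
F4 up a minor seventh is Eb5.
E5: a seventh up reaches D, and 10 semitones makes it D6.

D4 Fb5 Eb5 D6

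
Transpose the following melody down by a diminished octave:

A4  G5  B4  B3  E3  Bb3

A4 → A#3
G5 → G#4
B4 → B#3
B3 → B#2
E3 → E#2
Bb3 → B2

A#3 G#4 B#3 B#2 E#2 B2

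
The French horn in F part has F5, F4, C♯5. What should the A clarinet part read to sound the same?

First find concert pitch: the French horn in F sounds a perfect fifth below written, so F5 F4 C♯5 sounds Bb4 Bb3 F#4.
Then write for A clarinet: it sounds a minor third below written, so the part must be a minor third above concert.
Bb4 → Db5
Bb3 → Db4
F#4 → A4

Db5 Db4 A4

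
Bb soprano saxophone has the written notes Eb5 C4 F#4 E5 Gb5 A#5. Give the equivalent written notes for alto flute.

Gb5 Eb4 A4 G5 Bbb5 C#6

First find concert pitch: the Bb soprano saxophone sounds a major second below written, so Eb5 C4 F#4 E5 Gb5 A#5 sounds Db5 Bb3 E4 D5 Fb5 G#5.
Then write for alto flute: it sounds a perfect fourth below written, so the part must be a perfect fourth above concert.
Db5 → Gb5
Bb3 → Eb4
E4 → A4
D5 → G5
Fb5 → Bbb5
G#5 → C#6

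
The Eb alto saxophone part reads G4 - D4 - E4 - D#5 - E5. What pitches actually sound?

Bb3 F3 G3 F#4 G4

The Eb alto saxophone sounds a major sixth below written, so transpose each written note down a major sixth.
G4 becomes Bb3
D4 becomes F3
E4 becomes G3
D#5 becomes F#4
E5 becomes G4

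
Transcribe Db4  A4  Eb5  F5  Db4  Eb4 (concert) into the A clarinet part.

Written C4 sounds as A3 on the A clarinet, so concert pitches are written a minor third up.
Db4 -> Fb4
A4 -> C5
Eb5 -> Gb5
F5 -> Ab5
Db4 -> Fb4
Eb4 -> Gb4

Fb4 C5 Gb5 Ab5 Fb4 Gb4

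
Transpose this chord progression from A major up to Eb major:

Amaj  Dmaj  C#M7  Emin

Ebmaj Abmaj GM7 Bbmin

A major up to Eb major is a diminished fifth; each chord root moves by that interval while the quality stays the same.
Amaj: root A up a diminished fifth → Eb, giving Ebmaj.
Dmaj: root D up a diminished fifth → Ab, giving Abmaj.
C#M7: root C# up a diminished fifth → G, giving GM7.
Emin: root E up a diminished fifth → Bb, giving Bbmin.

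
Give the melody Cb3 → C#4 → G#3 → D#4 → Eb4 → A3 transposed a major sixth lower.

Cb3 becomes Ebb2
C#4 becomes E3
G#3 becomes B2
D#4 becomes F#3
Eb4 becomes Gb3
A3 becomes C3

Ebb2 E3 B2 F#3 Gb3 C3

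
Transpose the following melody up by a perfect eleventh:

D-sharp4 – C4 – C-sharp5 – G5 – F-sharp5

A perfect eleventh up from D#4 gives G#5.
C4 up a perfect eleventh is F5.
C#5: an eleventh up reaches F, and 17 semitones makes it F#6.
G5: an eleventh up reaches C, and 17 semitones makes it C7.
F#5 up a perfect eleventh is B6.

G#5 F5 F#6 C7 B6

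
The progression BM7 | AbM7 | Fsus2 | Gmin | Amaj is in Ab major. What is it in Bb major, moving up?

C#M7 BbM7 Gsus2 Amin Bmaj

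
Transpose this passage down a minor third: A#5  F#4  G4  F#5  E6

A#5 to F##5
F#4 to D#4
G4 to E4
F#5 to D#5
E6 to C#6

F##5 D#4 E4 D#5 C#6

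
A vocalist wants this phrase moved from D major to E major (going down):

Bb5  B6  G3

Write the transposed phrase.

From D down to E is a minor seventh; apply that to each pitch.
Bb5 -> C5
B6 -> C#6
G3 -> A2

C5 C#6 A2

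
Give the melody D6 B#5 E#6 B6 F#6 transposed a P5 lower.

D6 -> G5
B#5 -> E#5
E#6 -> A#5
B6 -> E6
F#6 -> B5

G5 E#5 A#5 E6 B5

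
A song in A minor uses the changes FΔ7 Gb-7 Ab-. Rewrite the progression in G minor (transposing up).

A minor up to G minor is a minor seventh; each chord root moves by that interval while the quality stays the same.
FΔ7: root F up a minor seventh → Eb, giving EbΔ7.
Gb-7: root Gb up a minor seventh → Fb, giving Fb-7.
Ab-: root Ab up a minor seventh → Gb, giving Gb-.

EbΔ7 Fb-7 Gb-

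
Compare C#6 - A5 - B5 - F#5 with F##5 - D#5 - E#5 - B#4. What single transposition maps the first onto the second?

Take the first pair: C#6 → F##5. C to F spans 5 letter names, so the interval is some kind of fifth.
F##5 to C#6 is 6 semitones, which makes it a diminished fifth; the second version is lower, so the direction is down.
Checking another pair — F#5 → B#4 — gives the same interval.

down a diminished fifth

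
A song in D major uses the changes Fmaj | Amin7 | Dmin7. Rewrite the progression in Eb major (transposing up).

Gbmaj Bbmin7 Ebmin7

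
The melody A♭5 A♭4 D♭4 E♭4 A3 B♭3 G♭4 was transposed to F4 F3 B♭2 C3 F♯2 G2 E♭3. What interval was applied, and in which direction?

down a minor tenth

From Ab5 to F4 is 10 letter names — a tenth of some quality.
F4 to Ab5 is 15 semitones, which makes it a minor tenth; the second version is lower, so the direction is down.
Checking another pair — Gb4 → Eb3 — gives the same interval.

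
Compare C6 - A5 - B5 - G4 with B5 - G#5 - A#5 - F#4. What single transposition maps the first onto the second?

down a minor second

Take the first pair: C6 → B5. C to B spans 2 letter names, so the interval is some kind of second.
B5 to C6 is 1 semitone, which makes it a minor second; the second version is lower, so the direction is down.
Checking another pair — G4 → F#4 — gives the same interval.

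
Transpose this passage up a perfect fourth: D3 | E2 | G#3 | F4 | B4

G3 A2 C#4 Bb4 E5

D3: a fourth up reaches G, and 5 semitones makes it G3.
E2 up a perfect fourth is A2.
G#3: a fourth up reaches C, and 5 semitones makes it C#4.
F4 up a perfect fourth is Bb4.
B4: a fourth up reaches E, and 5 semitones makes it E5.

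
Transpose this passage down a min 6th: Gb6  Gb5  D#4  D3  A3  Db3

Gb6 to Bb5
Gb5 to Bb4
D#4 to F##3
D3 to F#2
A3 to C#3
Db3 to F2

Bb5 Bb4 F##3 F#2 C#3 F2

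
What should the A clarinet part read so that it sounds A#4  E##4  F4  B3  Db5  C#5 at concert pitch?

C#5 G##4 Ab4 D4 Fb5 E5

Written C4 sounds as A3 on the A clarinet, so concert pitches are written a minor third up.
A#4 to C#5
E##4 to G##4
F4 to Ab4
B3 to D4
Db5 to Fb5
C#5 to E5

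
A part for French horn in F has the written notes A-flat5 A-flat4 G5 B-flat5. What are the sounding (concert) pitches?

Written C4 on the French horn in F sounds as F3, a perfect fifth lower; apply that shift to every note.
Ab5 to Db5
Ab4 to Db4
G5 to C5
Bb5 to Eb5

Db5 Db4 C5 Eb5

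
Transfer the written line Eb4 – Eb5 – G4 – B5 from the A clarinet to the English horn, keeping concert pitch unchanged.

G4 G5 B4 D#6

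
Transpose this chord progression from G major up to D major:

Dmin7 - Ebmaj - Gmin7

Amin7 Bbmaj Dmin7

G major up to D major is a perfect fifth; each chord root moves by that interval while the quality stays the same.
Dmin7: root D up a perfect fifth → A, giving Amin7.
Ebmaj: root Eb up a perfect fifth → Bb, giving Bbmaj.
Gmin7: root G up a perfect fifth → D, giving Dmin7.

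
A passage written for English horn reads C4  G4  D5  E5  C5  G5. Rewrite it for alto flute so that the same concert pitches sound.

Bb3 F4 C5 D5 Bb4 F5

First find concert pitch: the English horn sounds a perfect fifth below written, so C4 G4 D5 E5 C5 G5 sounds F3 C4 G4 A4 F4 C5.
Then write for alto flute: it sounds a perfect fourth below written, so the part must be a perfect fourth above concert.
F3 → Bb3
C4 → F4
G4 → C5
A4 → D5
F4 → Bb4
C5 → F5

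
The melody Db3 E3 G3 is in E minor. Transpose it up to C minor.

Bbb3 C4 Eb4

From E up to C is a minor sixth; apply that to each pitch.
Db3 → Bbb3
E3 → C4
G3 → Eb4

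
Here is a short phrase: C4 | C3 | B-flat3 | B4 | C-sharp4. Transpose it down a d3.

C4: a third down reaches A, and 2 semitones makes it A#3.
C3 down a diminished third is A#2.
A diminished third down from Bb3 gives G#3.
B4: a third down reaches G, and 2 semitones makes it G##4.
C#4 down a diminished third is A##3.

A#3 A#2 G#3 G##4 A##3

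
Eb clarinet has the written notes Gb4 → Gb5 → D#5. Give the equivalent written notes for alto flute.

First find concert pitch: the Eb clarinet sounds a minor third above written, so Gb4 Gb5 D#5 sounds Bbb4 Bbb5 F#5.
Then write for alto flute: it sounds a perfect fourth below written, so the part must be a perfect fourth above concert.
Bbb4 → Ebb5
Bbb5 → Ebb6
F#5 → B5

Ebb5 Ebb6 B5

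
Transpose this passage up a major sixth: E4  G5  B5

C#5 E6 G#6

E4 up a major sixth is C#5.
A major sixth up from G5 gives E6.
B5 up a major sixth is G#6.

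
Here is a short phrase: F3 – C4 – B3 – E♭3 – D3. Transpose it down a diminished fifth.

B2 F#3 E#3 A2 G#2

F3 to B2
C4 to F#3
B3 to E#3
Eb3 to A2
D3 to G#2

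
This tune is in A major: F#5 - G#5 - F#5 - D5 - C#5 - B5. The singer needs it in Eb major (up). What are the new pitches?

C6 D6 C6 Ab5 G5 F6

A major to Eb major up is a diminished fifth, so every note moves up by that interval.
F#5 -> C6
G#5 -> D6
F#5 -> C6
D5 -> Ab5
C#5 -> G5
B5 -> F6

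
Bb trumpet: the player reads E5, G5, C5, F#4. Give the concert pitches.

D5 F5 Bb4 E4

Written C4 on the Bb trumpet sounds as Bb3, a major second lower; apply that shift to every note.
E5 becomes D5
G5 becomes F5
C5 becomes Bb4
F#4 becomes E4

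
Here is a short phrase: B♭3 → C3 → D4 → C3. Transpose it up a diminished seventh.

Abb4 Bbb3 Cb5 Bbb3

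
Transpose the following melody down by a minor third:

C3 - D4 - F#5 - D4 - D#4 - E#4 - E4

A2 B3 D#5 B3 B#3 C##4 C#4

C3 gives A2
D4 gives B3
F#5 gives D#5
D4 gives B3
D#4 gives B#3
E#4 gives C##4
E4 gives C#4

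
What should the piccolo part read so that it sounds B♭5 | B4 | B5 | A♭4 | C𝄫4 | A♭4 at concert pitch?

Written C4 sounds as C5 on the piccolo, so concert pitches are written a perfect octave down.
Bb5 gives Bb4
B4 gives B3
B5 gives B4
Ab4 gives Ab3
Cbb4 gives Cbb3
Ab4 gives Ab3

Bb4 B3 B4 Ab3 Cbb3 Ab3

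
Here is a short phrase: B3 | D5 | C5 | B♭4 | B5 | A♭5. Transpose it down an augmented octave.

Bb2 Db4 Cb4 Bbb3 Bb4 Abb4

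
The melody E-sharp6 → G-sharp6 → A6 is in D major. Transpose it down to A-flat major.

From D down to A-flat is an augmented fourth; apply that to each pitch.
E#6 to B5
G#6 to D6
A6 to Eb6

B5 D6 Eb6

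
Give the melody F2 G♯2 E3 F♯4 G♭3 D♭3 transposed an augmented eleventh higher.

B3 C##4 A#4 B#5 C5 G4

An augmented eleventh up from F2 gives B3.
G#2 up an augmented eleventh is C##4.
E3 up an augmented eleventh is A#4.
F#4: an eleventh up reaches B, and 18 semitones makes it B#5.
Gb3 up an augmented eleventh is C5.
Db3 up an augmented eleventh is G4.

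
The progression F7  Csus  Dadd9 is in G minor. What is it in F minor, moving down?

Eb7 Bbsus Cadd9

G minor down to F minor is a major second; each chord root moves by that interval while the quality stays the same.
F7: root F down a major second → Eb, giving Eb7.
Csus: root C down a major second → Bb, giving Bbsus.
Dadd9: root D down a major second → C, giving Cadd9.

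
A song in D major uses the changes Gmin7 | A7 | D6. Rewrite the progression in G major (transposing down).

Cmin7 D7 G6

D major down to G major is a perfect fifth; each chord root moves by that interval while the quality stays the same.
Gmin7: root G down a perfect fifth → C, giving Cmin7.
A7: root A down a perfect fifth → D, giving D7.
D6: root D down a perfect fifth → G, giving G6.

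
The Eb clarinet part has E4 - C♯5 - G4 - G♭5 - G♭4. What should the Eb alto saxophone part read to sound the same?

First find concert pitch: the Eb clarinet sounds a minor third above written, so E4 C♯5 G4 G♭5 G♭4 sounds G4 E5 Bb4 Bbb5 Bbb4.
Then write for Eb alto saxophone: it sounds a major sixth below written, so the part must be a major sixth above concert.
G4 → E5
E5 → C#6
Bb4 → G5
Bbb5 → Gb6
Bbb4 → Gb5

E5 C#6 G5 Gb6 Gb5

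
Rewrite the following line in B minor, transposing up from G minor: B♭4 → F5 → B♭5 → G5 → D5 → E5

From G up to B is a major third; apply that to each pitch.
Bb4 gives D5
F5 gives A5
Bb5 gives D6
G5 gives B5
D5 gives F#5
E5 gives G#5

D5 A5 D6 B5 F#5 G#5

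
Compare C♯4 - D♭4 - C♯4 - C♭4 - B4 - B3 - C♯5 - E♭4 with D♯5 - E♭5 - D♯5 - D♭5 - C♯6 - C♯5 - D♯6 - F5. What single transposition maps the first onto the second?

Take the first pair: C#4 → D#5. C to D spans 9 letter names, so the interval is some kind of ninth.
C#4 to D#5 is 14 semitones, which makes it a major ninth; the second version is higher, so the direction is up.
Checking another pair — Eb4 → F5 — gives the same interval.

up a major ninth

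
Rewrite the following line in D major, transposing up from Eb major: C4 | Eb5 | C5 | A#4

B4 D6 B5 G##5

From Eb up to D is a major seventh; apply that to each pitch.
C4 → B4
Eb5 → D6
C5 → B5
A#4 → G##5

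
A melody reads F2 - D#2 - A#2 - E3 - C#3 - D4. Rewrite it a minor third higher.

F2: a third up reaches A, and 3 semitones makes it Ab2.
D#2 up a minor third is F#2.
A minor third up from A#2 gives C#3.
A minor third up from E3 gives G3.
A minor third up from C#3 gives E3.
A minor third up from D4 gives F4.

Ab2 F#2 C#3 G3 E3 F4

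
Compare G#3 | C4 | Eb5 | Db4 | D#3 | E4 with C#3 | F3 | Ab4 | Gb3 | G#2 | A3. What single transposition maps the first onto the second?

down a perfect fifth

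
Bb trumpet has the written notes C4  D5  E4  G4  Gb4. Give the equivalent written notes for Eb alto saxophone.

First find concert pitch: the Bb trumpet sounds a major second below written, so C4 D5 E4 G4 Gb4 sounds Bb3 C5 D4 F4 Fb4.
Then write for Eb alto saxophone: it sounds a major sixth below written, so the part must be a major sixth above concert.
Bb3 → G4
C5 → A5
D4 → B4
F4 → D5
Fb4 → Db5

G4 A5 B4 D5 Db5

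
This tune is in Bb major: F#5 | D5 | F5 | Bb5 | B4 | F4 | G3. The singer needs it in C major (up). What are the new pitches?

G#5 E5 G5 C6 C#5 G4 A3

Bb major to C major up is a major second, so every note moves up by that interval.
F#5 -> G#5
D5 -> E5
F5 -> G5
Bb5 -> C6
B4 -> C#5
F4 -> G4
G3 -> A3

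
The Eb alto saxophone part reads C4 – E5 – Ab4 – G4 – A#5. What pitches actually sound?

Eb3 G4 Cb4 Bb3 C#5

The Eb alto saxophone sounds a major sixth below written, so transpose each written note down a major sixth.
C4 to Eb3
E5 to G4
Ab4 to Cb4
G4 to Bb3
A#5 to C#5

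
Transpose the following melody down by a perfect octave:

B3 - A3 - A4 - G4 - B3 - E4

B2 A2 A3 G3 B2 E3

B3 becomes B2
A3 becomes A2
A4 becomes A3
G4 becomes G3
B3 becomes B2
E4 becomes E3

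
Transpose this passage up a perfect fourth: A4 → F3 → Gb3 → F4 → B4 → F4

D5 Bb3 Cb4 Bb4 E5 Bb4

A4 becomes D5
F3 becomes Bb3
Gb3 becomes Cb4
F4 becomes Bb4
B4 becomes E5
F4 becomes Bb4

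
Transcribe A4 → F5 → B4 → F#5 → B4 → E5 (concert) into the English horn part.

Written C4 sounds as F3 on the English horn, so concert pitches are written a perfect fifth up.
A4 to E5
F5 to C6
B4 to F#5
F#5 to C#6
B4 to F#5
E5 to B5

E5 C6 F#5 C#6 F#5 B5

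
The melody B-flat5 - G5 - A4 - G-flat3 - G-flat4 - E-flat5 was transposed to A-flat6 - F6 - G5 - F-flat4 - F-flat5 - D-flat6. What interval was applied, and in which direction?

up a minor seventh

From Bb5 to Ab6 is 7 letter names — a seventh of some quality.
Bb5 to Ab6 is 10 semitones, which makes it a minor seventh; the second version is higher, so the direction is up.
Checking another pair — Eb5 → Db6 — gives the same interval.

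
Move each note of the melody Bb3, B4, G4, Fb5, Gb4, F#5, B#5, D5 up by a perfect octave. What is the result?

Bb4 B5 G5 Fb6 Gb5 F#6 B#6 D6

Bb3 becomes Bb4
B4 becomes B5
G4 becomes G5
Fb5 becomes Fb6
Gb4 becomes Gb5
F#5 becomes F#6
B#5 becomes B#6
D5 becomes D6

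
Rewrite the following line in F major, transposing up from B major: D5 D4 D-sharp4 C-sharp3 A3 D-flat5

Ab5 Ab4 A4 G3 Eb4 Abb5

B major to F major up is a diminished fifth, so every note moves up by that interval.
D5 gives Ab5
D4 gives Ab4
D#4 gives A4
C#3 gives G3
A3 gives Eb4
Db5 gives Abb5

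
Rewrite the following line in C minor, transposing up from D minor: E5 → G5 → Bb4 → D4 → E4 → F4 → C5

D6 F6 Ab5 C5 D5 Eb5 Bb5

From D up to C is a minor seventh; apply that to each pitch.
E5 becomes D6
G5 becomes F6
Bb4 becomes Ab5
D4 becomes C5
E4 becomes D5
F4 becomes Eb5
C5 becomes Bb5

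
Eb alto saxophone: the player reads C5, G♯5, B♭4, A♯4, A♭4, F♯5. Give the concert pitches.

Eb4 B4 Db4 C#4 Cb4 A4

The Eb alto saxophone sounds a major sixth below written, so transpose each written note down a major sixth.
C5 → Eb4
G#5 → B4
Bb4 → Db4
A#4 → C#4
Ab4 → Cb4
F#5 → A4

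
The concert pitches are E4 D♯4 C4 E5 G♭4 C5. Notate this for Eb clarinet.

The Eb clarinet sounds a minor third above written, so the written part must be a minor third below concert — transpose each note down.
E4 becomes C#4
D#4 becomes B#3
C4 becomes A3
E5 becomes C#5
Gb4 becomes Eb4
C5 becomes A4

C#4 B#3 A3 C#5 Eb4 A4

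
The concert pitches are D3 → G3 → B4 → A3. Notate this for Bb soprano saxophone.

The Bb soprano saxophone sounds a major second below written, so the written part must be a major second above concert — transpose each note up.
D3 becomes E3
G3 becomes A3
B4 becomes C#5
A3 becomes B3

E3 A3 C#5 B3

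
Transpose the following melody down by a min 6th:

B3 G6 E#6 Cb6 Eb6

B3 to D#3
G6 to B5
E#6 to G##5
Cb6 to Eb5
Eb6 to G5

D#3 B5 G##5 Eb5 G5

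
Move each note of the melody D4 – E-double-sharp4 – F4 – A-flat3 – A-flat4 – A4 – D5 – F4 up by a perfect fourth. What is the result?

G4 A##4 Bb4 Db4 Db5 D5 G5 Bb4

D4 to G4
E##4 to A##4
F4 to Bb4
Ab3 to Db4
Ab4 to Db5
A4 to D5
D5 to G5
F4 to Bb4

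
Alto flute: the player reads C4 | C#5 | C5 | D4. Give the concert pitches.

G3 G#4 G4 A3

The alto flute sounds a perfect fourth below written, so transpose each written note down a perfect fourth.
C4 -> G3
C#5 -> G#4
C5 -> G4
D4 -> A3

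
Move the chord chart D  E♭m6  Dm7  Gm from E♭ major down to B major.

A# Bm6 A#m7 D#m

E♭ major down to B major is a diminished fourth; each chord root moves by that interval while the quality stays the same.
D: root D down a diminished fourth → A#, giving A#.
E♭m6: root E♭ down a diminished fourth → B, giving Bm6.
Dm7: root D down a diminished fourth → A#, giving A#m7.
Gm: root G down a diminished fourth → D#, giving D#m.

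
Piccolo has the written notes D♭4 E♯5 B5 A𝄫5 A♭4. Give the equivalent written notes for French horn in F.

First find concert pitch: the piccolo sounds a perfect octave above written, so D♭4 E♯5 B5 A𝄫5 A♭4 sounds Db5 E#6 B6 Abb6 Ab5.
Then write for French horn in F: it sounds a perfect fifth below written, so the part must be a perfect fifth above concert.
Db5 → Ab5
E#6 → B#6
B6 → F#7
Abb6 → Ebb7
Ab5 → Eb6

Ab5 B#6 F#7 Ebb7 Eb6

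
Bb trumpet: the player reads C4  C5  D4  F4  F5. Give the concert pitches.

Bb3 Bb4 C4 Eb4 Eb5

The Bb trumpet sounds a major second below written, so transpose each written note down a major second.
C4 → Bb3
C5 → Bb4
D4 → C4
F4 → Eb4
F5 → Eb5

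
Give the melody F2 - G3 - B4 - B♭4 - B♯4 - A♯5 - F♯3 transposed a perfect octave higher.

F3 G4 B5 Bb5 B#5 A#6 F#4

F2 -> F3
G3 -> G4
B4 -> B5
Bb4 -> Bb5
B#4 -> B#5
A#5 -> A#6
F#3 -> F#4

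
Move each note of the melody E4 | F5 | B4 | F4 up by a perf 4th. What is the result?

A4 Bb5 E5 Bb4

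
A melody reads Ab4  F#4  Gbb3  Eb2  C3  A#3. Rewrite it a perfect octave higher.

Ab5 F#5 Gbb4 Eb3 C4 A#4

Ab4 gives Ab5
F#4 gives F#5
Gbb3 gives Gbb4
Eb2 gives Eb3
C3 gives C4
A#3 gives A#4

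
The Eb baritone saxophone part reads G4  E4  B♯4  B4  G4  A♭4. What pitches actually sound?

Written C4 on the Eb baritone saxophone sounds as Eb2, a major thirteenth lower; apply that shift to every note.
G4 -> Bb2
E4 -> G2
B#4 -> D#3
B4 -> D3
G4 -> Bb2
Ab4 -> Cb3

Bb2 G2 D#3 D3 Bb2 Cb3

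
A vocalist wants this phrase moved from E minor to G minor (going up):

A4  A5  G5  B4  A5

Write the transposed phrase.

C5 C6 Bb5 D5 C6

E minor to G minor up is a minor third, so every note moves up by that interval.
A4 gives C5
A5 gives C6
G5 gives Bb5
B4 gives D5
A5 gives C6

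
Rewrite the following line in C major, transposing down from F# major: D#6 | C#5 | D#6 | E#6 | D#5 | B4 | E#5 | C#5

A5 G4 A5 B5 A4 F4 B4 G4

F# major to C major down is an augmented fourth, so every note moves down by that interval.
D#6 → A5
C#5 → G4
D#6 → A5
E#6 → B5
D#5 → A4
B4 → F4
E#5 → B4
C#5 → G4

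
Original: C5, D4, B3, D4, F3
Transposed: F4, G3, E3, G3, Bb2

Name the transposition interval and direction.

Take the first pair: C5 → F4. C to F spans 5 letter names, so the interval is some kind of fifth.
F4 to C5 is 7 semitones, which makes it a perfect fifth; the second version is lower, so the direction is down.
Checking another pair — F3 → Bb2 — gives the same interval.

down a perfect fifth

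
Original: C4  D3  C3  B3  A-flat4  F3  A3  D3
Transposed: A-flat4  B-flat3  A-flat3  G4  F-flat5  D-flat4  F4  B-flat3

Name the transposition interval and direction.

From C4 to Ab4 is 6 letter names — a sixth of some quality.
C4 to Ab4 is 8 semitones, which makes it a minor sixth; the second version is higher, so the direction is up.
Checking another pair — D3 → Bb3 — gives the same interval.

up a minor sixth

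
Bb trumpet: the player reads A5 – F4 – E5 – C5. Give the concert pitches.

The Bb trumpet sounds a major second below written, so transpose each written note down a major second.
A5 gives G5
F4 gives Eb4
E5 gives D5
C5 gives Bb4

G5 Eb4 D5 Bb4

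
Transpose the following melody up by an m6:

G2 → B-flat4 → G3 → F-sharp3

Eb3 Gb5 Eb4 D4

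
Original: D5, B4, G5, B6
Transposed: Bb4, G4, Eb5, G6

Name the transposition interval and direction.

Take the first pair: D5 → Bb4. D to B spans 3 letter names, so the interval is some kind of third.
Bb4 to D5 is 4 semitones, which makes it a major third; the second version is lower, so the direction is down.
Checking another pair — B6 → G6 — gives the same interval.

down a major third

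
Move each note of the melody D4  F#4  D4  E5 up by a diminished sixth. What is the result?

D4 up a diminished sixth is Bbb4.
F#4 up a diminished sixth is Db5.
D4: a sixth up reaches B, and 7 semitones makes it Bbb4.
E5: a sixth up reaches C, and 7 semitones makes it Cb6.

Bbb4 Db5 Bbb4 Cb6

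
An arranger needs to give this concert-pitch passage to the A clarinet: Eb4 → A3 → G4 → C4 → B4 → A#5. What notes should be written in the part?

Gb4 C4 Bb4 Eb4 D5 C#6

Written C4 sounds as A3 on the A clarinet, so concert pitches are written a minor third up.
Eb4 gives Gb4
A3 gives C4
G4 gives Bb4
C4 gives Eb4
B4 gives D5
A#5 gives C#6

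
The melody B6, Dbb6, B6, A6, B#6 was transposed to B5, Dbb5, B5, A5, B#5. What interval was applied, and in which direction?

down a perfect octave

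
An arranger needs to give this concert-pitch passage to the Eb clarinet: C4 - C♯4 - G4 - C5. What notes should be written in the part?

A3 A#3 E4 A4

The Eb clarinet sounds a minor third above written, so the written part must be a minor third below concert — transpose each note down.
C4 becomes A3
C#4 becomes A#3
G4 becomes E4
C5 becomes A4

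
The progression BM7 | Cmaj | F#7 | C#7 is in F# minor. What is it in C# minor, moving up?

F#M7 Gmaj C#7 G#7

F# minor up to C# minor is a perfect fifth; each chord root moves by that interval while the quality stays the same.
BM7: root B up a perfect fifth → F#, giving F#M7.
Cmaj: root C up a perfect fifth → G, giving Gmaj.
F#7: root F# up a perfect fifth → C#, giving C#7.
C#7: root C# up a perfect fifth → G#, giving G#7.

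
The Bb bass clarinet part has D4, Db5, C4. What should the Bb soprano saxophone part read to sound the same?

First find concert pitch: the Bb bass clarinet sounds a major ninth below written, so D4 Db5 C4 sounds C3 Cb4 Bb2.
Then write for Bb soprano saxophone: it sounds a major second below written, so the part must be a major second above concert.
C3 → D3
Cb4 → Db4
Bb2 → C3

D3 Db4 C3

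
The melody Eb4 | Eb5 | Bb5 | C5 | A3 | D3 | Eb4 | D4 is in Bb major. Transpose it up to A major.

D5 D6 A6 B5 G#4 C#4 D5 C#5

Bb major to A major up is a major seventh, so every note moves up by that interval.
Eb4 gives D5
Eb5 gives D6
Bb5 gives A6
C5 gives B5
A3 gives G#4
D3 gives C#4
Eb4 gives D5
D4 gives C#5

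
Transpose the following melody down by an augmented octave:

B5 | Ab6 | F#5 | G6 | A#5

An augmented octave down from B5 gives Bb4.
An augmented octave down from Ab6 gives Abb5.
An augmented octave down from F#5 gives F4.
G6: an octave down reaches G, and 13 semitones makes it Gb5.
A#5 down an augmented octave is A4.

Bb4 Abb5 F4 Gb5 A4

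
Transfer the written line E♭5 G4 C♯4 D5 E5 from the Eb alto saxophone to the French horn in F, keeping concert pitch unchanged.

First find concert pitch: the Eb alto saxophone sounds a major sixth below written, so E♭5 G4 C♯4 D5 E5 sounds Gb4 Bb3 E3 F4 G4.
Then write for French horn in F: it sounds a perfect fifth below written, so the part must be a perfect fifth above concert.
Gb4 → Db5
Bb3 → F4
E3 → B3
F4 → C5
G4 → D5

Db5 F4 B3 C5 D5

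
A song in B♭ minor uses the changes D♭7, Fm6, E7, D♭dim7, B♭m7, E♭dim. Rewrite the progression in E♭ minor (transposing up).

Gb7 Bbm6 A7 Gbdim7 Ebm7 Abdim

B♭ minor up to E♭ minor is a perfect fourth; each chord root moves by that interval while the quality stays the same.
D♭7: root D♭ up a perfect fourth → Gb, giving Gb7.
Fm6: root F up a perfect fourth → Bb, giving Bbm6.
E7: root E up a perfect fourth → A, giving A7.
D♭dim7: root D♭ up a perfect fourth → Gb, giving Gbdim7.
B♭m7: root B♭ up a perfect fourth → Eb, giving Ebm7.
E♭dim: root E♭ up a perfect fourth → Ab, giving Abdim.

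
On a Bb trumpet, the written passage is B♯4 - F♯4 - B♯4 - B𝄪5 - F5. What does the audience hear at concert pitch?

Written C4 on the Bb trumpet sounds as Bb3, a major second lower; apply that shift to every note.
B#4 → A#4
F#4 → E4
B#4 → A#4
B##5 → A##5
F5 → Eb5

A#4 E4 A#4 A##5 Eb5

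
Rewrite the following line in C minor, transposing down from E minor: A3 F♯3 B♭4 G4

E minor to C minor down is a major third, so every note moves down by that interval.
A3 to F3
F#3 to D3
Bb4 to Gb4
G4 to Eb4

F3 D3 Gb4 Eb4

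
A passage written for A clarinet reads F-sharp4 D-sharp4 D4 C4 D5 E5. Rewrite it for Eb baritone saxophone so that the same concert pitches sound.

B#5 G##5 G#5 F#5 G#6 A#6

First find concert pitch: the A clarinet sounds a minor third below written, so F-sharp4 D-sharp4 D4 C4 D5 E5 sounds D#4 B#3 B3 A3 B4 C#5.
Then write for Eb baritone saxophone: it sounds a major thirteenth below written, so the part must be a major thirteenth above concert.
D#4 → B#5
B#3 → G##5
B3 → G#5
A3 → F#5
B4 → G#6
C#5 → A#6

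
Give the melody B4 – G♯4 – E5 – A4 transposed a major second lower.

A4 F#4 D5 G4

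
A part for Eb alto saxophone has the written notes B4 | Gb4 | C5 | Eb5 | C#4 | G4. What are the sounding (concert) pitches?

D4 Bbb3 Eb4 Gb4 E3 Bb3

Written C4 on the Eb alto saxophone sounds as Eb3, a major sixth lower; apply that shift to every note.
B4 → D4
Gb4 → Bbb3
C5 → Eb4
Eb5 → Gb4
C#4 → E3
G4 → Bb3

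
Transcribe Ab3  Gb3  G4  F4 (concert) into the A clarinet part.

Cb4 Bbb3 Bb4 Ab4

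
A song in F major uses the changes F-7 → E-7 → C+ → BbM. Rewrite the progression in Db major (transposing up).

Db-7 C-7 Ab+ GbM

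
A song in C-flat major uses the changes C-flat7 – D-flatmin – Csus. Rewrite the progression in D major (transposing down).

C-flat major down to D major is a diminished seventh; each chord root moves by that interval while the quality stays the same.
C-flat7: root C-flat down a diminished seventh → D, giving D7.
D-flatmin: root D-flat down a diminished seventh → E, giving Emin.
Csus: root C down a diminished seventh → D#, giving D#sus.

D7 Emin D#sus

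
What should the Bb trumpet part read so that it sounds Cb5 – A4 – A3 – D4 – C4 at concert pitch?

Db5 B4 B3 E4 D4

The Bb trumpet sounds a major second below written, so the written part must be a major second above concert — transpose each note up.
Cb5 gives Db5
A4 gives B4
A3 gives B3
D4 gives E4
C4 gives D4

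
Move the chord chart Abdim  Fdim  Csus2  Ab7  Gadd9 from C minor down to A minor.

Fdim Ddim Asus2 F7 Eadd9

C minor down to A minor is a minor third; each chord root moves by that interval while the quality stays the same.
Abdim: root Ab down a minor third → F, giving Fdim.
Fdim: root F down a minor third → D, giving Ddim.
Csus2: root C down a minor third → A, giving Asus2.
Ab7: root Ab down a minor third → F, giving F7.
Gadd9: root G down a minor third → E, giving Eadd9.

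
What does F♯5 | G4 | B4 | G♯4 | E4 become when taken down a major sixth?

A4 Bb3 D4 B3 G3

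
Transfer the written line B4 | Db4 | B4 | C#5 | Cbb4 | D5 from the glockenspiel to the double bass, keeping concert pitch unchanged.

B7 Db7 B7 C#8 Cbb7 D8

First find concert pitch: the glockenspiel sounds a perfect fifteenth above written, so B4 Db4 B4 C#5 Cbb4 D5 sounds B6 Db6 B6 C#7 Cbb6 D7.
Then write for double bass: it sounds a perfect octave below written, so the part must be a perfect octave above concert.
B6 → B7
Db6 → Db7
B6 → B7
C#7 → C#8
Cbb6 → Cbb7
D7 → D8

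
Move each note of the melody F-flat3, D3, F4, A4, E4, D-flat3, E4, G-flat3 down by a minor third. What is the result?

Fb3 gives Db3
D3 gives B2
F4 gives D4
A4 gives F#4
E4 gives C#4
Db3 gives Bb2
E4 gives C#4
Gb3 gives Eb3

Db3 B2 D4 F#4 C#4 Bb2 C#4 Eb3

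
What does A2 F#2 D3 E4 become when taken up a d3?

A2 becomes Cb3
F#2 becomes Ab2
D3 becomes Fb3
E4 becomes Gb4

Cb3 Ab2 Fb3 Gb4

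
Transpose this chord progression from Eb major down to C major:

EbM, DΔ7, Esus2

CM BΔ7 C#sus2

Eb major down to C major is a minor third; each chord root moves by that interval while the quality stays the same.
EbM: root Eb down a minor third → C, giving CM.
DΔ7: root D down a minor third → B, giving BΔ7.
Esus2: root E down a minor third → C#, giving C#sus2.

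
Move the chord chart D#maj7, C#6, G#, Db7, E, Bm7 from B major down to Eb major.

B major down to Eb major is an augmented fifth; each chord root moves by that interval while the quality stays the same.
D#maj7: root D# down an augmented fifth → G, giving Gmaj7.
C#6: root C# down an augmented fifth → F, giving F6.
G#: root G# down an augmented fifth → C, giving C.
Db7: root Db down an augmented fifth → Gbb, giving Gbb7.
E: root E down an augmented fifth → Ab, giving Ab.
Bm7: root B down an augmented fifth → Eb, giving Ebm7.

Gmaj7 F6 C Gbb7 Ab Ebm7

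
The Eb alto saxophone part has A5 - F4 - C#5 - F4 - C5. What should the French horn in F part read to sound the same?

G5 Eb4 B4 Eb4 Bb4

First find concert pitch: the Eb alto saxophone sounds a major sixth below written, so A5 F4 C#5 F4 C5 sounds C5 Ab3 E4 Ab3 Eb4.
Then write for French horn in F: it sounds a perfect fifth below written, so the part must be a perfect fifth above concert.
C5 → G5
Ab3 → Eb4
E4 → B4
Ab3 → Eb4
Eb4 → Bb4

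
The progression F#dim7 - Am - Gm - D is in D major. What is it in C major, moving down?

Edim7 Gm Fm C

D major down to C major is a major second; each chord root moves by that interval while the quality stays the same.
F#dim7: root F# down a major second → E, giving Edim7.
Am: root A down a major second → G, giving Gm.
Gm: root G down a major second → F, giving Fm.
D: root D down a major second → C, giving C.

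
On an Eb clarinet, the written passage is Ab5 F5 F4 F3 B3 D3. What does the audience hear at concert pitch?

Cb6 Ab5 Ab4 Ab3 D4 F3

The Eb clarinet sounds a minor third above written, so transpose each written note up a minor third.
Ab5 to Cb6
F5 to Ab5
F4 to Ab4
F3 to Ab3
B3 to D4
D3 to F3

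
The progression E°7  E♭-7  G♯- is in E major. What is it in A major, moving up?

A°7 Ab-7 C#-

E major up to A major is a perfect fourth; each chord root moves by that interval while the quality stays the same.
E°7: root E up a perfect fourth → A, giving A°7.
E♭-7: root E♭ up a perfect fourth → Ab, giving Ab-7.
G♯-: root G♯ up a perfect fourth → C#, giving C#-.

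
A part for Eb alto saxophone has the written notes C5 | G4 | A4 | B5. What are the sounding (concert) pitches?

Eb4 Bb3 C4 D5

The Eb alto saxophone sounds a major sixth below written, so transpose each written note down a major sixth.
C5 -> Eb4
G4 -> Bb3
A4 -> C4
B5 -> D5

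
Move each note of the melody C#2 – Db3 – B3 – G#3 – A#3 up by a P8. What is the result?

C#3 Db4 B4 G#4 A#4

C#2: an octave up reaches C, and 12 semitones makes it C#3.
Db3 up a perfect octave is Db4.
A perfect octave up from B3 gives B4.
A perfect octave up from G#3 gives G#4.
A#3: an octave up reaches A, and 12 semitones makes it A#4.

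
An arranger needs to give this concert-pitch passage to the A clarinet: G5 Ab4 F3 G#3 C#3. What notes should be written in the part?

Written C4 sounds as A3 on the A clarinet, so concert pitches are written a minor third up.
G5 becomes Bb5
Ab4 becomes Cb5
F3 becomes Ab3
G#3 becomes B3
C#3 becomes E3

Bb5 Cb5 Ab3 B3 E3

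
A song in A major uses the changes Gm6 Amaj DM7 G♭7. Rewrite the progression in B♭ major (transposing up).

Abm6 Bbmaj EbM7 Abb7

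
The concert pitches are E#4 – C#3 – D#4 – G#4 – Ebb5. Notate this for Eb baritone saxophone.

The Eb baritone saxophone sounds a major thirteenth below written, so the written part must be a major thirteenth above concert — transpose each note up.
E#4 gives C##6
C#3 gives A#4
D#4 gives B#5
G#4 gives E#6
Ebb5 gives Cb7

C##6 A#4 B#5 E#6 Cb7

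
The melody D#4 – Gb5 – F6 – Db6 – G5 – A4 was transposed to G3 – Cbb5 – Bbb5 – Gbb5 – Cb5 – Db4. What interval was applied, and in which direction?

Take the first pair: D#4 → G3. D to G spans 5 letter names, so the interval is some kind of fifth.
G3 to D#4 is 8 semitones, which makes it an augmented fifth; the second version is lower, so the direction is down.
Checking another pair — A4 → Db4 — gives the same interval.

down an augmented fifth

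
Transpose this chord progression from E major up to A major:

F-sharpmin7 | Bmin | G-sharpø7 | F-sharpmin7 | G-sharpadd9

E major up to A major is a perfect fourth; each chord root moves by that interval while the quality stays the same.
F-sharpmin7: root F-sharp up a perfect fourth → B, giving Bmin7.
Bmin: root B up a perfect fourth → E, giving Emin.
G-sharpø7: root G-sharp up a perfect fourth → C#, giving C#ø7.
F-sharpmin7: root F-sharp up a perfect fourth → B, giving Bmin7.
G-sharpadd9: root G-sharp up a perfect fourth → C#, giving C#add9.

Bmin7 Emin C#ø7 Bmin7 C#add9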